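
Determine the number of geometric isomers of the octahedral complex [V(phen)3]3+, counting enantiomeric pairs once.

1

Each phen is bidentate and must span two cis positions.
Only one geometric arrangement is possible; it has no improper symmetry element, so it exists as a pair of enantiomers (2 stereoisomers).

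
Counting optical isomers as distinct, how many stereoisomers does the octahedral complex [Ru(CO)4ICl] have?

The six octahedral sites form three mutually perpendicular trans pairs.
The distinct arrangements are (2 in all): I and Cl mutually trans; I and Cl mutually cis.
Each arrangement has an internal mirror plane or centre of symmetry, so none is chiral.

2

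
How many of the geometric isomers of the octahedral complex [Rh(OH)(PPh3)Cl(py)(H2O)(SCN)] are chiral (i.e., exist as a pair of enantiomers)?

15

The six octahedral sites form three mutually perpendicular trans pairs.
Systematic enumeration (placing each ligand type in turn and discarding arrangements equivalent by rotation or reflection) gives 15 geometric isomers.
Of these, 15 lack any improper symmetry element and so occur as enantiomeric pairs, giving 15 + 15 = 30 stereoisomers in total.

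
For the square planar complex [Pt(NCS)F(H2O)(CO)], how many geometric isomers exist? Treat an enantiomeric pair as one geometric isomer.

A square has two trans pairs of vertices; adjacent vertices are cis.
There are 3 geometric isomers: (CO/H2O trans, F/NCS trans); (CO/NCS trans, F/H2O trans); (CO/F trans, H2O/NCS trans).

3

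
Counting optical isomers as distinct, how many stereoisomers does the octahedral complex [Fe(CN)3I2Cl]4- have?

3

The six octahedral sites form three mutually perpendicular trans pairs.
Systematic placement gives 3 geometric isomers: CN mer, I trans; CN mer, I cis; CN fac, I cis.
Each arrangement has an internal mirror plane or centre of symmetry, so none is chiral.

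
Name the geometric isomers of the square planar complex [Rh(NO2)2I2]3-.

cis and trans

A square has two trans pairs of vertices; adjacent vertices are cis.
There are 2 geometric isomers: NO2 cis; NO2 trans.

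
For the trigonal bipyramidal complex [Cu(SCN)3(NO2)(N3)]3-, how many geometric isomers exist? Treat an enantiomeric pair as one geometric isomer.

In a trigonal bipyramid the two axial positions differ from the three equatorial ones.
Working through the distinct placements yields 4 geometric isomers: NO2 axial, N3 axial; NO2 equatorial, N3 axial; NO2 axial, N3 equatorial; NO2 equatorial, N3 equatorial.

4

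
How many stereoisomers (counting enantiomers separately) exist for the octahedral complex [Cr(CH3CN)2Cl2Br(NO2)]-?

The distinct arrangements are (6 in all): CH3CN cis, Cl cis (3 arrangements, 2 chiral); CH3CN cis, Cl trans; CH3CN trans, Cl cis; CH3CN trans, Cl trans.
Of these, 2 lack any improper symmetry element and so occur as enantiomeric pairs, giving 6 + 2 = 8 stereoisomers in total.

8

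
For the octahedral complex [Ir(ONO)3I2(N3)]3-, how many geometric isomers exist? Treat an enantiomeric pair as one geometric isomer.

3

In an octahedral complex each vertex has one trans partner and four cis neighbours.
There are 3 geometric isomers: ONO mer, I trans; ONO mer, I cis; ONO fac, I cis.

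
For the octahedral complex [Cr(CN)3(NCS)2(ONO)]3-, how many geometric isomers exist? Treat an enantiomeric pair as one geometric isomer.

The six octahedral sites form three mutually perpendicular trans pairs.
There are 3 geometric isomers: CN mer, NCS cis; CN mer, NCS trans; CN fac, NCS cis.

3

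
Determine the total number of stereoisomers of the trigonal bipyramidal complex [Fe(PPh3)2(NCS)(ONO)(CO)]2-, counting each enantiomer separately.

10

A trigonal bipyramid has two axial and three equatorial sites, which are chemically inequivalent.
Systematic enumeration (placing each ligand type in turn and discarding arrangements equivalent by rotation or reflection) gives 7 geometric isomers.
Of these, 3 lack any improper symmetry element and so occur as enantiomeric pairs, giving 7 + 3 = 10 stereoisomers in total.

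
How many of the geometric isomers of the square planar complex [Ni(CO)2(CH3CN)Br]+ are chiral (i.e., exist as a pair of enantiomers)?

In a square planar complex each vertex has one trans partner and two cis neighbours.
Systematic placement gives 2 geometric isomers: CO cis; CO trans.
Each arrangement has an internal mirror plane or centre of symmetry, so none is chiral.

0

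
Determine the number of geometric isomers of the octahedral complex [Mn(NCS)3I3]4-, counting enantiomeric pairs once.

An octahedron has six vertices in three trans pairs; every non-trans pair is cis.
Systematic placement gives 2 geometric isomers: NCS mer; NCS fac.

2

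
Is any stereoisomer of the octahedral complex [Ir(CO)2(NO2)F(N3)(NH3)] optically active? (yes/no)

yes

In an octahedral complex each vertex has one trans partner and four cis neighbours.
Systematic enumeration (placing each ligand type in turn and discarding arrangements equivalent by rotation or reflection) gives 9 geometric isomers.
Of these, 6 lack any improper symmetry element and so occur as enantiomeric pairs, giving 9 + 6 = 15 stereoisomers in total.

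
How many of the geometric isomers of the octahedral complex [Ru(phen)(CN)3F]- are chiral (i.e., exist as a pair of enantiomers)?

The six octahedral sites form three mutually perpendicular trans pairs.
Each phen is bidentate and must span two cis positions.
The distinct arrangements are (2 in all): CN mer; CN fac.
Each arrangement has an internal mirror plane or centre of symmetry, so none is chiral.

0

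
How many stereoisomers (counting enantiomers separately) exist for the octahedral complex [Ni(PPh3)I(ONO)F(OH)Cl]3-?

In an octahedral complex each vertex has one trans partner and four cis neighbours.
Systematic enumeration (placing each ligand type in turn and discarding arrangements equivalent by rotation or reflection) gives 15 geometric isomers.
Of these, 15 lack any improper symmetry element and so occur as enantiomeric pairs, giving 15 + 15 = 30 stereoisomers in total.

30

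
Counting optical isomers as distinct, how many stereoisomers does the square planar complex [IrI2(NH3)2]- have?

A square has two trans pairs of vertices; adjacent vertices are cis.
The distinct arrangements are (2 in all): I cis; I trans.
Each arrangement has an internal mirror plane or centre of symmetry, so none is chiral.

2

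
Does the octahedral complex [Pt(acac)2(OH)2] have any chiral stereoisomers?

Each acac is bidentate and must span two cis positions.
Working through the distinct placements yields 2 geometric isomers: OH trans; OH cis (chiral).
One of these lacks any improper symmetry element and so occurs as an enantiomeric pair, giving 2 + 1 = 3 stereoisomers in total.

yes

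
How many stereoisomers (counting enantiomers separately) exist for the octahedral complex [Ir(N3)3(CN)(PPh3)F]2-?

The six octahedral sites form three mutually perpendicular trans pairs.
The distinct arrangements are (4 in all): N3 mer (3 arrangements); N3 fac (chiral).
One of these lacks any improper symmetry element and so occurs as an enantiomeric pair, giving 4 + 1 = 5 stereoisomers in total.

5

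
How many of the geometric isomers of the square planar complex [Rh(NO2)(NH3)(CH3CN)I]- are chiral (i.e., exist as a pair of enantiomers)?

0

A square has two trans pairs of vertices; adjacent vertices are cis.
The distinct arrangements are (3 in all): (CH3CN/NH3 trans, I/NO2 trans); (CH3CN/NO2 trans, I/NH3 trans); (CH3CN/I trans, NH3/NO2 trans).
Each arrangement has an internal mirror plane or centre of symmetry, so none is chiral.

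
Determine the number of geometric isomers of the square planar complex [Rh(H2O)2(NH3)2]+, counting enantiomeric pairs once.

A square has two trans pairs of vertices; adjacent vertices are cis.
Working through the distinct placements yields 2 geometric isomers: H2O cis; H2O trans.

2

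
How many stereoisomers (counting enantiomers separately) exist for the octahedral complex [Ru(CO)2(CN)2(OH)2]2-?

There are 5 geometric isomers: CO trans, CN trans, OH trans; CO cis, CN trans, OH cis; CO cis, CN cis, OH trans; CO cis, CN cis, OH cis (chiral); CO trans, CN cis, OH cis.
One of these lacks any improper symmetry element and so occurs as an enantiomeric pair, giving 5 + 1 = 6 stereoisomers in total.

6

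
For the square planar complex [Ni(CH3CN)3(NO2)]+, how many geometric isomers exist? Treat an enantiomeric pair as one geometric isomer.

1

A square has two trans pairs of vertices; adjacent vertices are cis.
Only one geometric arrangement is possible.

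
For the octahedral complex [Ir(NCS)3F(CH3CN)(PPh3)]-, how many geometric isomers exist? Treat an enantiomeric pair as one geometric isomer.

The six octahedral sites form three mutually perpendicular trans pairs.
Systematic placement gives 4 geometric isomers: NCS mer (3 arrangements); NCS fac (chiral).

4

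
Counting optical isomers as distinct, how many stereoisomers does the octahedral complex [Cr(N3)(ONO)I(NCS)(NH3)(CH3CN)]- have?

Systematic enumeration (placing each ligand type in turn and discarding arrangements equivalent by rotation or reflection) gives 15 geometric isomers.
Of these, 15 lack any improper symmetry element and so occur as enantiomeric pairs, giving 15 + 15 = 30 stereoisomers in total.

30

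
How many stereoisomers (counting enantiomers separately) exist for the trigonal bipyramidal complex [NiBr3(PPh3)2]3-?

In a trigonal bipyramid the two axial positions differ from the three equatorial ones.
The distinct arrangements are (3 in all): PPh3 both equatorial; PPh3 one axial, one equatorial; PPh3 both axial.
Each arrangement has an internal mirror plane or centre of symmetry, so none is chiral.

3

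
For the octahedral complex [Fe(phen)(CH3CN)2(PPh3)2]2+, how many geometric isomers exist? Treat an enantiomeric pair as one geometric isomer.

3

In an octahedral complex each vertex has one trans partner and four cis neighbours.
Each phen is bidentate and must span two cis positions.
Systematic placement gives 3 geometric isomers: CH3CN trans, PPh3 cis; CH3CN cis, PPh3 cis (chiral); CH3CN cis, PPh3 trans.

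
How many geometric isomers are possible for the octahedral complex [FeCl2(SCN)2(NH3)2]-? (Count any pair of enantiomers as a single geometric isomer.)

5

An octahedron has six vertices in three trans pairs; every non-trans pair is cis.
The distinct arrangements are (5 in all): Cl trans, SCN trans, NH3 trans; Cl trans, SCN cis, NH3 cis; Cl cis, SCN trans, NH3 cis; Cl cis, SCN cis, NH3 cis (chiral); Cl cis, SCN cis, NH3 trans.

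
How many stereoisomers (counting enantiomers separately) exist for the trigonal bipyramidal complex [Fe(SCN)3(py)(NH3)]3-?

A trigonal bipyramid has two axial and three equatorial sites, which are chemically inequivalent.
Systematic placement gives 4 geometric isomers: py equatorial, NH3 axial; py axial, NH3 axial; py equatorial, NH3 equatorial; py axial, NH3 equatorial.
Each arrangement has an internal mirror plane or centre of symmetry, so none is chiral.

4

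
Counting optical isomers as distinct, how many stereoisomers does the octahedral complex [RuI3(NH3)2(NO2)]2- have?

The six octahedral sites form three mutually perpendicular trans pairs.
Working through the distinct placements yields 3 geometric isomers: I mer, NH3 cis; I mer, NH3 trans; I fac, NH3 cis.
Each arrangement has an internal mirror plane or centre of symmetry, so none is chiral.

3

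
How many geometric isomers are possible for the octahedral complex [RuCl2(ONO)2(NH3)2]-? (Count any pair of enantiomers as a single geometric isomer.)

An octahedron has six vertices in three trans pairs; every non-trans pair is cis.
Working through the distinct placements yields 5 geometric isomers: Cl trans, ONO trans, NH3 trans; Cl trans, ONO cis, NH3 cis; Cl cis, ONO trans, NH3 cis; Cl cis, ONO cis, NH3 cis (chiral); Cl cis, ONO cis, NH3 trans.

5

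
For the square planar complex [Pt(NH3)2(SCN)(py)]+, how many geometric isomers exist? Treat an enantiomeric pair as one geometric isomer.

2

In a square planar complex each vertex has one trans partner and two cis neighbours.
The distinct arrangements are (2 in all): NH3 cis; NH3 trans.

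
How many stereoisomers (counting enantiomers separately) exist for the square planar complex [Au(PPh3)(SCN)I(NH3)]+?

In a square planar complex each vertex has one trans partner and two cis neighbours.
The distinct arrangements are (3 in all): (I/PPh3 trans, NH3/SCN trans); (I/SCN trans, NH3/PPh3 trans); (I/NH3 trans, PPh3/SCN trans).
Each arrangement has an internal mirror plane or centre of symmetry, so none is chiral.

3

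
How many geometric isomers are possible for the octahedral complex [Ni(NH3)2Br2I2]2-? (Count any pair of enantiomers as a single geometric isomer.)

An octahedron has six vertices in three trans pairs; every non-trans pair is cis.
The distinct arrangements are (5 in all): NH3 trans, Br trans, I trans; NH3 cis, Br trans, I cis; NH3 trans, Br cis, I cis; NH3 cis, Br cis, I cis (chiral); NH3 cis, Br cis, I trans.

5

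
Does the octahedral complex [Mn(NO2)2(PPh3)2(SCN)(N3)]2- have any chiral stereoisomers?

yes

An octahedron has six vertices in three trans pairs; every non-trans pair is cis.
Systematic placement gives 6 geometric isomers: NO2 cis, PPh3 cis (3 arrangements, 2 chiral); NO2 cis, PPh3 trans; NO2 trans, PPh3 cis; NO2 trans, PPh3 trans.
Of these, 2 lack any improper symmetry element and so occur as enantiomeric pairs, giving 6 + 2 = 8 stereoisomers in total.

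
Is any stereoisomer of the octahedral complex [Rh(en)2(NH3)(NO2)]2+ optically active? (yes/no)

Each en is bidentate and must span two cis positions.
There are 2 geometric isomers: NH3 and NO2 mutually trans; NH3 and NO2 mutually cis (chiral).
One of these lacks any improper symmetry element and so occurs as an enantiomeric pair, giving 2 + 1 = 3 stereoisomers in total.

yes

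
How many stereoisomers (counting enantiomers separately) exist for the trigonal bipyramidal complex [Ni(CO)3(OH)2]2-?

3

In a trigonal bipyramid the two axial positions differ from the three equatorial ones.
Working through the distinct placements yields 3 geometric isomers: OH both equatorial; OH one axial, one equatorial; OH both axial.
Each arrangement has an internal mirror plane or centre of symmetry, so none is chiral.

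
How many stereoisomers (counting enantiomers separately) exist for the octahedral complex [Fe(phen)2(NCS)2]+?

3

In an octahedral complex each vertex has one trans partner and four cis neighbours.
Each phen is bidentate and must span two cis positions.
Working through the distinct placements yields 2 geometric isomers: NCS trans; NCS cis (chiral).
One of these lacks any improper symmetry element and so occurs as an enantiomeric pair, giving 2 + 1 = 3 stereoisomers in total.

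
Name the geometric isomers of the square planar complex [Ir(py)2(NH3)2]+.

cis and trans

In a square planar complex each vertex has one trans partner and two cis neighbours.
The distinct arrangements are (2 in all): py cis; py trans.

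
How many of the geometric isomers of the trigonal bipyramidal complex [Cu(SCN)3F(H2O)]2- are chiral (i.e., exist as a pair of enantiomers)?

Working through the distinct placements yields 4 geometric isomers: F axial, H2O axial; F axial, H2O equatorial; F equatorial, H2O axial; F equatorial, H2O equatorial.
Each arrangement has an internal mirror plane or centre of symmetry, so none is chiral.

0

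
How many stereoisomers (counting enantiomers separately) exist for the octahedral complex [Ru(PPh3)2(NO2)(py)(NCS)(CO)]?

An octahedron has six vertices in three trans pairs; every non-trans pair is cis.
Systematic enumeration (placing each ligand type in turn and discarding arrangements equivalent by rotation or reflection) gives 9 geometric isomers.
Of these, 6 lack any improper symmetry element and so occur as enantiomeric pairs, giving 9 + 6 = 15 stereoisomers in total.

15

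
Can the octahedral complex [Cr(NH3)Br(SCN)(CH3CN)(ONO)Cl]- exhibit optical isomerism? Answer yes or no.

yes

In an octahedral complex each vertex has one trans partner and four cis neighbours.
Systematic enumeration (placing each ligand type in turn and discarding arrangements equivalent by rotation or reflection) gives 15 geometric isomers.
Of these, 15 lack any improper symmetry element and so occur as enantiomeric pairs, giving 15 + 15 = 30 stereoisomers in total.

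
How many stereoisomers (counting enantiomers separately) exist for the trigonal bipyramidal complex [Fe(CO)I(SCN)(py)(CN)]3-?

In a trigonal bipyramid the two axial positions differ from the three equatorial ones.
Placing the ligands in turn and identifying arrangements related by rotation or reflection leaves 10 distinct geometric isomers.
Of these, 10 lack any improper symmetry element and so occur as enantiomeric pairs, giving 10 + 10 = 20 stereoisomers in total.

20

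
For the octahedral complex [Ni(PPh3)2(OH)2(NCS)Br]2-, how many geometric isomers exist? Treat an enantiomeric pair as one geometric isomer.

The distinct arrangements are (6 in all): PPh3 trans, OH trans; PPh3 cis, OH cis (3 arrangements, 2 chiral); PPh3 trans, OH cis; PPh3 cis, OH trans.

6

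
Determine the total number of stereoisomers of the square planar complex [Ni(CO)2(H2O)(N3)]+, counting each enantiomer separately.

A square has two trans pairs of vertices; adjacent vertices are cis.
The distinct arrangements are (2 in all): CO cis; CO trans.
Each arrangement has an internal mirror plane or centre of symmetry, so none is chiral.

2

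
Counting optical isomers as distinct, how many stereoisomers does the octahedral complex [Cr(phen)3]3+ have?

2

An octahedron has six vertices in three trans pairs; every non-trans pair is cis.
Each phen is bidentate and must span two cis positions.
Only one geometric arrangement is possible; it has no improper symmetry element, so it exists as a pair of enantiomers (2 stereoisomers).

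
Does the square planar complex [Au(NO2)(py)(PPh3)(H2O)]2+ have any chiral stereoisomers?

A square has two trans pairs of vertices; adjacent vertices are cis.
Systematic placement gives 3 geometric isomers: (H2O/PPh3 trans, NO2/py trans); (H2O/py trans, NO2/PPh3 trans); (H2O/NO2 trans, PPh3/py trans).
Each arrangement has an internal mirror plane or centre of symmetry, so none is chiral.

no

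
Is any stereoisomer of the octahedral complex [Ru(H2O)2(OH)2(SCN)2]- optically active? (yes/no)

In an octahedral complex each vertex has one trans partner and four cis neighbours.
The distinct arrangements are (5 in all): H2O trans, OH trans, SCN trans; H2O trans, OH cis, SCN cis; H2O cis, OH cis, SCN trans; H2O cis, OH cis, SCN cis (chiral); H2O cis, OH trans, SCN cis.
One of these lacks any improper symmetry element and so occurs as an enantiomeric pair, giving 5 + 1 = 6 stereoisomers in total.

yes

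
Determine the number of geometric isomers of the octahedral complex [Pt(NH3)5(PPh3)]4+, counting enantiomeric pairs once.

1

In an octahedral complex each vertex has one trans partner and four cis neighbours.
Only one geometric arrangement is possible.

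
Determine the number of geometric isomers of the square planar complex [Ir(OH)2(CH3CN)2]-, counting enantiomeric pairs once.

2

Systematic placement gives 2 geometric isomers: OH cis; OH trans.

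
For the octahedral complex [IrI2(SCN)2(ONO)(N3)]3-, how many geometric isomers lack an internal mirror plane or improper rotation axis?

2

The six octahedral sites form three mutually perpendicular trans pairs.
The distinct arrangements are (6 in all): I trans, SCN trans; I trans, SCN cis; I cis, SCN trans; I cis, SCN cis (3 arrangements, 2 chiral).
Of these, 2 lack any improper symmetry element and so occur as enantiomeric pairs, giving 6 + 2 = 8 stereoisomers in total.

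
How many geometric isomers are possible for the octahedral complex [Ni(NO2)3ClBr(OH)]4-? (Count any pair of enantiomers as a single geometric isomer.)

The six octahedral sites form three mutually perpendicular trans pairs.
Working through the distinct placements yields 4 geometric isomers: NO2 mer (3 arrangements); NO2 fac (chiral).

4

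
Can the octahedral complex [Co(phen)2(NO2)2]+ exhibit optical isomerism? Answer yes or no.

An octahedron has six vertices in three trans pairs; every non-trans pair is cis.
Each phen is bidentate and must span two cis positions.
Working through the distinct placements yields 2 geometric isomers: NO2 trans; NO2 cis (chiral).
One of these lacks any improper symmetry element and so occurs as an enantiomeric pair, giving 2 + 1 = 3 stereoisomers in total.

yes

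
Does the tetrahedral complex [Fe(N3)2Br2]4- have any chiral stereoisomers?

All four vertices of a tetrahedron are equivalent and mutually adjacent, so cis/trans isomerism cannot arise.
Only one geometric arrangement is possible.

no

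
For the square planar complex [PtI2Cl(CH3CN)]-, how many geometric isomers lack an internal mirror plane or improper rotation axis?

In a square planar complex each vertex has one trans partner and two cis neighbours.
Systematic placement gives 2 geometric isomers: I cis; I trans.
Each arrangement has an internal mirror plane or centre of symmetry, so none is chiral.

0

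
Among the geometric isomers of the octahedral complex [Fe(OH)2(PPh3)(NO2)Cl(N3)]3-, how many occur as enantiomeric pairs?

6

Systematic enumeration (placing each ligand type in turn and discarding arrangements equivalent by rotation or reflection) gives 9 geometric isomers.
Of these, 6 lack any improper symmetry element and so occur as enantiomeric pairs, giving 9 + 6 = 15 stereoisomers in total.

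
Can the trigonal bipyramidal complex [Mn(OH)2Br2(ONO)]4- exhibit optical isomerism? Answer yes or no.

yes

A trigonal bipyramid has two axial and three equatorial sites, which are chemically inequivalent.
Systematic enumeration (placing each ligand type in turn and discarding arrangements equivalent by rotation or reflection) gives 5 geometric isomers.
One of these lacks any improper symmetry element and so occurs as an enantiomeric pair, giving 5 + 1 = 6 stereoisomers in total.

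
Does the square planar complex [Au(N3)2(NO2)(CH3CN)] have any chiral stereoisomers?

no

A square has two trans pairs of vertices; adjacent vertices are cis.
The distinct arrangements are (2 in all): N3 cis; N3 trans.
Each arrangement has an internal mirror plane or centre of symmetry, so none is chiral.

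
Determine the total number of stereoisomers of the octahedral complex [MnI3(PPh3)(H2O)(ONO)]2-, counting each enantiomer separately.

5

In an octahedral complex each vertex has one trans partner and four cis neighbours.
Systematic placement gives 4 geometric isomers: I mer (3 arrangements); I fac (chiral).
One of these lacks any improper symmetry element and so occurs as an enantiomeric pair, giving 4 + 1 = 5 stereoisomers in total.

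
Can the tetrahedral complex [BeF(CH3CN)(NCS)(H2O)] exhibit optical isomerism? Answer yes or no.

All four vertices of a tetrahedron are equivalent and mutually adjacent, so cis/trans isomerism cannot arise.
Only one geometric arrangement is possible; it has no improper symmetry element, so it exists as a pair of enantiomers (2 stereoisomers).

yes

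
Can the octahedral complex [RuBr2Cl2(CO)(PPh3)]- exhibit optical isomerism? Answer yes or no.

The six octahedral sites form three mutually perpendicular trans pairs.
The distinct arrangements are (6 in all): Br trans, Cl cis; Br trans, Cl trans; Br cis, Cl cis (3 arrangements, 2 chiral); Br cis, Cl trans.
Of these, 2 lack any improper symmetry element and so occur as enantiomeric pairs, giving 6 + 2 = 8 stereoisomers in total.

yes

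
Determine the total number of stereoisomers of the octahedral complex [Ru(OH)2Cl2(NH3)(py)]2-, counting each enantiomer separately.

The six octahedral sites form three mutually perpendicular trans pairs.
Systematic placement gives 6 geometric isomers: OH cis, Cl trans; OH trans, Cl trans; OH cis, Cl cis (3 arrangements, 2 chiral); OH trans, Cl cis.
Of these, 2 lack any improper symmetry element and so occur as enantiomeric pairs, giving 6 + 2 = 8 stereoisomers in total.

8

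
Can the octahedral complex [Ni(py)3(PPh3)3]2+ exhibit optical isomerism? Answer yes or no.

no

The six octahedral sites form three mutually perpendicular trans pairs.
Working through the distinct placements yields 2 geometric isomers: py mer; py fac.
Each arrangement has an internal mirror plane or centre of symmetry, so none is chiral.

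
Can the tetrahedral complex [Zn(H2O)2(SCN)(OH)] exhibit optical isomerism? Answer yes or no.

All four vertices of a tetrahedron are equivalent and mutually adjacent, so cis/trans isomerism cannot arise.
Only one geometric arrangement is possible.

no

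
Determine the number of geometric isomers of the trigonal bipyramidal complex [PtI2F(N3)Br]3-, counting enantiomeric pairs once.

7

In a trigonal bipyramid the two axial positions differ from the three equatorial ones.
Systematic enumeration (placing each ligand type in turn and discarding arrangements equivalent by rotation or reflection) gives 7 geometric isomers.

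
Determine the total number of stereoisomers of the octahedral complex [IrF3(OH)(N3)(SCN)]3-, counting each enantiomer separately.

In an octahedral complex each vertex has one trans partner and four cis neighbours.
There are 4 geometric isomers: F mer (3 arrangements); F fac (chiral).
One of these lacks any improper symmetry element and so occurs as an enantiomeric pair, giving 4 + 1 = 5 stereoisomers in total.

5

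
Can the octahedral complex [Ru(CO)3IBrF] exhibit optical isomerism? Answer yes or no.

yes

Working through the distinct placements yields 4 geometric isomers: CO mer (3 arrangements); CO fac (chiral).
One of these lacks any improper symmetry element and so occurs as an enantiomeric pair, giving 4 + 1 = 5 stereoisomers in total.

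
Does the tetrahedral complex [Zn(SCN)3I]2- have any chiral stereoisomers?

Only one geometric arrangement is possible.

no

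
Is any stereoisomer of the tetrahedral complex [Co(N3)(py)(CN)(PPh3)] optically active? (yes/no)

All four vertices of a tetrahedron are equivalent and mutually adjacent, so cis/trans isomerism cannot arise.
Only one geometric arrangement is possible; it has no improper symmetry element, so it exists as a pair of enantiomers (2 stereoisomers).

yes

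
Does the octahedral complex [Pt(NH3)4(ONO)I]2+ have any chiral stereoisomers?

An octahedron has six vertices in three trans pairs; every non-trans pair is cis.
Systematic placement gives 2 geometric isomers: ONO and I mutually cis; ONO and I mutually trans.
Each arrangement has an internal mirror plane or centre of symmetry, so none is chiral.

no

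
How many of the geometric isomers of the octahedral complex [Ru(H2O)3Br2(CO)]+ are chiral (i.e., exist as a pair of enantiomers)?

0

An octahedron has six vertices in three trans pairs; every non-trans pair is cis.
The distinct arrangements are (3 in all): H2O mer, Br trans; H2O mer, Br cis; H2O fac, Br cis.
Each arrangement has an internal mirror plane or centre of symmetry, so none is chiral.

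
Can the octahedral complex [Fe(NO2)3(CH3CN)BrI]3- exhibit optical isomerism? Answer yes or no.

There are 4 geometric isomers: NO2 mer (3 arrangements); NO2 fac (chiral).
One of these lacks any improper symmetry element and so occurs as an enantiomeric pair, giving 4 + 1 = 5 stereoisomers in total.

yes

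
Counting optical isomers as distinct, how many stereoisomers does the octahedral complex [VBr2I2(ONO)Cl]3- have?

8

The six octahedral sites form three mutually perpendicular trans pairs.
Working through the distinct placements yields 6 geometric isomers: Br trans, I cis; Br trans, I trans; Br cis, I cis (3 arrangements, 2 chiral); Br cis, I trans.
Of these, 2 lack any improper symmetry element and so occur as enantiomeric pairs, giving 6 + 2 = 8 stereoisomers in total.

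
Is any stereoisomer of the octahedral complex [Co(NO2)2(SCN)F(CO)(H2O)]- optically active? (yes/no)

yes

The six octahedral sites form three mutually perpendicular trans pairs.
Placing the ligands in turn and identifying arrangements related by rotation or reflection leaves 9 distinct geometric isomers.
Of these, 6 lack any improper symmetry element and so occur as enantiomeric pairs, giving 9 + 6 = 15 stereoisomers in total.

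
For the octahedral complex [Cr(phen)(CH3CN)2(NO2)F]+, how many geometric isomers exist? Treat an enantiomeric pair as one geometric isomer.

4

An octahedron has six vertices in three trans pairs; every non-trans pair is cis.
Each phen is bidentate and must span two cis positions.
There are 4 geometric isomers: CH3CN trans; CH3CN cis (3 arrangements, 2 chiral).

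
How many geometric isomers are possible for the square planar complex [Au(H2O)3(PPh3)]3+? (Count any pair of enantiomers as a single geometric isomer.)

1

In a square planar complex each vertex has one trans partner and two cis neighbours.
Only one geometric arrangement is possible.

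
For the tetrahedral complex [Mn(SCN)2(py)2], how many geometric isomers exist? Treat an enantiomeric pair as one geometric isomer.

All four vertices of a tetrahedron are equivalent and mutually adjacent, so cis/trans isomerism cannot arise.
Only one geometric arrangement is possible.

1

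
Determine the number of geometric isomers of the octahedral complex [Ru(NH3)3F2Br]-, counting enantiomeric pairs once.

The six octahedral sites form three mutually perpendicular trans pairs.
The distinct arrangements are (3 in all): NH3 mer, F cis; NH3 mer, F trans; NH3 fac, F cis.

3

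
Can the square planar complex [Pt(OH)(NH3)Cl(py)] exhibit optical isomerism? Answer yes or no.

In a square planar complex each vertex has one trans partner and two cis neighbours.
Working through the distinct placements yields 3 geometric isomers: (Cl/OH trans, NH3/py trans); (Cl/py trans, NH3/OH trans); (Cl/NH3 trans, OH/py trans).
Each arrangement has an internal mirror plane or centre of symmetry, so none is chiral.

no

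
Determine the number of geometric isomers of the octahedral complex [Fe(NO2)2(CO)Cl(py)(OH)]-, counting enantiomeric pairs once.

9

Systematic enumeration (placing each ligand type in turn and discarding arrangements equivalent by rotation or reflection) gives 9 geometric isomers.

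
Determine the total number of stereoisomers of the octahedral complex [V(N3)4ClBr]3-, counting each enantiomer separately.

2

An octahedron has six vertices in three trans pairs; every non-trans pair is cis.
There are 2 geometric isomers: Cl and Br mutually trans; Cl and Br mutually cis.
Each arrangement has an internal mirror plane or centre of symmetry, so none is chiral.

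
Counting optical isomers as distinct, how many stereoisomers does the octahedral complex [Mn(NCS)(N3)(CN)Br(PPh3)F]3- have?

In an octahedral complex each vertex has one trans partner and four cis neighbours.
Placing the ligands in turn and identifying arrangements related by rotation or reflection leaves 15 distinct geometric isomers.
Of these, 15 lack any improper symmetry element and so occur as enantiomeric pairs, giving 15 + 15 = 30 stereoisomers in total.

30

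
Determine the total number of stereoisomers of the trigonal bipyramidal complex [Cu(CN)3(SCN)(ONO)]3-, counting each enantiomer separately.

4

In a trigonal bipyramid the two axial positions differ from the three equatorial ones.
The distinct arrangements are (4 in all): SCN equatorial, ONO equatorial; SCN equatorial, ONO axial; SCN axial, ONO equatorial; SCN axial, ONO axial.
Each arrangement has an internal mirror plane or centre of symmetry, so none is chiral.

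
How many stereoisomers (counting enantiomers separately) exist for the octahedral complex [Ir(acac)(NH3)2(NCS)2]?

4

An octahedron has six vertices in three trans pairs; every non-trans pair is cis.
Each acac is bidentate and must span two cis positions.
The distinct arrangements are (3 in all): NH3 cis, NCS trans; NH3 cis, NCS cis (chiral); NH3 trans, NCS cis.
One of these lacks any improper symmetry element and so occurs as an enantiomeric pair, giving 3 + 1 = 4 stereoisomers in total.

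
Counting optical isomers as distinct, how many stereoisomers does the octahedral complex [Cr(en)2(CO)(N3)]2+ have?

3

An octahedron has six vertices in three trans pairs; every non-trans pair is cis.
Each en is bidentate and must span two cis positions.
The distinct arrangements are (2 in all): CO and N3 mutually trans; CO and N3 mutually cis (chiral).
One of these lacks any improper symmetry element and so occurs as an enantiomeric pair, giving 2 + 1 = 3 stereoisomers in total.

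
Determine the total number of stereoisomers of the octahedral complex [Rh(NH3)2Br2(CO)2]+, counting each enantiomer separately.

Working through the distinct placements yields 5 geometric isomers: NH3 trans, Br trans, CO trans; NH3 cis, Br trans, CO cis; NH3 trans, Br cis, CO cis; NH3 cis, Br cis, CO cis (chiral); NH3 cis, Br cis, CO trans.
One of these lacks any improper symmetry element and so occurs as an enantiomeric pair, giving 5 + 1 = 6 stereoisomers in total.

6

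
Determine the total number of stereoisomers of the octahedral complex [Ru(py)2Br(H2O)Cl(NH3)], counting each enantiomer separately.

15

Exhaustive case analysis gives 9 geometric isomers.
Of these, 6 lack any improper symmetry element and so occur as enantiomeric pairs, giving 9 + 6 = 15 stereoisomers in total.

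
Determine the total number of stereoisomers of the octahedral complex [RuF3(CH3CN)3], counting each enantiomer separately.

The six octahedral sites form three mutually perpendicular trans pairs.
Systematic placement gives 2 geometric isomers: F mer; F fac.
Each arrangement has an internal mirror plane or centre of symmetry, so none is chiral.

2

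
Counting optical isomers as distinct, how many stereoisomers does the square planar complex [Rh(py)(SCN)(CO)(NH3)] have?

3

Systematic placement gives 3 geometric isomers: (CO/SCN trans, NH3/py trans); (CO/py trans, NH3/SCN trans); (CO/NH3 trans, SCN/py trans).
Each arrangement has an internal mirror plane or centre of symmetry, so none is chiral.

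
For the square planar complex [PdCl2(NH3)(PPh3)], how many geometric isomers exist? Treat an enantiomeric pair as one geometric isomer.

A square has two trans pairs of vertices; adjacent vertices are cis.
There are 2 geometric isomers: Cl cis; Cl trans.

2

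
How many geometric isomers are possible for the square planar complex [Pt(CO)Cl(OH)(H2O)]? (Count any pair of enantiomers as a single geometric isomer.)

3

The distinct arrangements are (3 in all): (CO/H2O trans, Cl/OH trans); (CO/OH trans, Cl/H2O trans); (CO/Cl trans, H2O/OH trans).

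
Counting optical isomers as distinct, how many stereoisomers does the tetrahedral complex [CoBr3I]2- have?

Only one geometric arrangement is possible.

1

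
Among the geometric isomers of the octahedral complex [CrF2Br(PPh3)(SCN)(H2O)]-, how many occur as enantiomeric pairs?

In an octahedral complex each vertex has one trans partner and four cis neighbours.
Placing the ligands in turn and identifying arrangements related by rotation or reflection leaves 9 distinct geometric isomers.
Of these, 6 lack any improper symmetry element and so occur as enantiomeric pairs, giving 9 + 6 = 15 stereoisomers in total.

6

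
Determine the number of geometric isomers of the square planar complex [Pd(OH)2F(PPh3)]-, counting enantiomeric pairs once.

In a square planar complex each vertex has one trans partner and two cis neighbours.
There are 2 geometric isomers: OH cis; OH trans.

2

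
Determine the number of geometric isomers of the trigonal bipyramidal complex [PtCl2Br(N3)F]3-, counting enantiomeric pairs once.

In a trigonal bipyramid the two axial positions differ from the three equatorial ones.
Exhaustive case analysis gives 7 geometric isomers.

7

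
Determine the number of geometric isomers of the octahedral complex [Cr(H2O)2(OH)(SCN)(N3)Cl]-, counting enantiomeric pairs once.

In an octahedral complex each vertex has one trans partner and four cis neighbours.
Exhaustive case analysis gives 9 geometric isomers.

9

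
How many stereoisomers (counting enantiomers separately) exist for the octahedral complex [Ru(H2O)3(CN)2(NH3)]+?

An octahedron has six vertices in three trans pairs; every non-trans pair is cis.
Working through the distinct placements yields 3 geometric isomers: H2O mer, CN trans; H2O fac, CN cis; H2O mer, CN cis.
Each arrangement has an internal mirror plane or centre of symmetry, so none is chiral.

3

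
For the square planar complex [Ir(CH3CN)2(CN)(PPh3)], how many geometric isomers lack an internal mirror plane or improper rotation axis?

0

A square has two trans pairs of vertices; adjacent vertices are cis.
There are 2 geometric isomers: CH3CN cis; CH3CN trans.
Each arrangement has an internal mirror plane or centre of symmetry, so none is chiral.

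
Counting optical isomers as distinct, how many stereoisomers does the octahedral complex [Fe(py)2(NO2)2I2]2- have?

6

In an octahedral complex each vertex has one trans partner and four cis neighbours.
Systematic placement gives 5 geometric isomers: py trans, NO2 trans, I trans; py cis, NO2 cis, I trans; py trans, NO2 cis, I cis; py cis, NO2 cis, I cis (chiral); py cis, NO2 trans, I cis.
One of these lacks any improper symmetry element and so occurs as an enantiomeric pair, giving 5 + 1 = 6 stereoisomers in total.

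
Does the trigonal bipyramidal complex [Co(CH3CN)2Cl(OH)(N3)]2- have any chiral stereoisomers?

yes

Placing the ligands in turn and identifying arrangements related by rotation or reflection leaves 7 distinct geometric isomers.
Of these, 3 lack any improper symmetry element and so occur as enantiomeric pairs, giving 7 + 3 = 10 stereoisomers in total.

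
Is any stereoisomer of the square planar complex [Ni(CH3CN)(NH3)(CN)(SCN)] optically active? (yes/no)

A square has two trans pairs of vertices; adjacent vertices are cis.
The distinct arrangements are (3 in all): (CH3CN/NH3 trans, CN/SCN trans); (CH3CN/SCN trans, CN/NH3 trans); (CH3CN/CN trans, NH3/SCN trans).
Each arrangement has an internal mirror plane or centre of symmetry, so none is chiral.

no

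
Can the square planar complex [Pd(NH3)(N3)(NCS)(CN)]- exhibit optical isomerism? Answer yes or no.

A square has two trans pairs of vertices; adjacent vertices are cis.
The distinct arrangements are (3 in all): (CN/NCS trans, N3/NH3 trans); (CN/NH3 trans, N3/NCS trans); (CN/N3 trans, NCS/NH3 trans).
Each arrangement has an internal mirror plane or centre of symmetry, so none is chiral.

no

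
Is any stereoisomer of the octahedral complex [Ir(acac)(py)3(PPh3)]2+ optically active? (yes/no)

Each acac is bidentate and must span two cis positions.
The distinct arrangements are (2 in all): py mer; py fac.
Each arrangement has an internal mirror plane or centre of symmetry, so none is chiral.

no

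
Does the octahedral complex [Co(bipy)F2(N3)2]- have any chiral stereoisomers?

yes

Each bipy is bidentate and must span two cis positions.
The distinct arrangements are (3 in all): F trans, N3 cis; F cis, N3 cis (chiral); F cis, N3 trans.
One of these lacks any improper symmetry element and so occurs as an enantiomeric pair, giving 3 + 1 = 4 stereoisomers in total.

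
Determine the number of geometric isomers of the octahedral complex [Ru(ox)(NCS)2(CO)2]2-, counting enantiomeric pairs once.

3

The six octahedral sites form three mutually perpendicular trans pairs.
Each ox is bidentate and must span two cis positions.
Working through the distinct placements yields 3 geometric isomers: NCS cis, CO trans; NCS cis, CO cis (chiral); NCS trans, CO cis.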